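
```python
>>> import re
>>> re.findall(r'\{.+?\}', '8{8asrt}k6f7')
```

['{8asrt}']

Scanning left to right: at [1:8] → '{8asrt}'.
`findall` yields the raw match text (1 of them) because the pattern has no groups.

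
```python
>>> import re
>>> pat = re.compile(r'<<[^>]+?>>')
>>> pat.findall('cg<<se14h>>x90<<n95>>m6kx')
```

With no groups in the pattern, `findall` gives back each whole match — 2 here.

['<<se14h>>', '<<n95>>']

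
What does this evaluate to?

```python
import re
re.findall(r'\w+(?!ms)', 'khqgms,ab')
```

Because the assertion is negative and zero-width, positions next to the forbidden text are skipped.
Scanning left to right: at [0:6] → 'khqgms'; at [7:9] → 'ab'.
With no groups in the pattern, `findall` gives back each whole match — 2 here.

['khqgms', 'ab']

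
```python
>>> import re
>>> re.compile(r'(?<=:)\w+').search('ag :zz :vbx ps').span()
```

The positive lookaround only admits positions where the adjacent text matches; those characters stay outside the span.
Unlike `match`, `search` isn't anchored — it looks for the pattern anywhere in the string.
The match spans [4:6] → 'zz'.

(4, 6)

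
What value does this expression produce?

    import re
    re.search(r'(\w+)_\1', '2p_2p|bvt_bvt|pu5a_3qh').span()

After group 1 captures some text, `\1` only succeeds where that same text appears again.
The match spans [0:5] → '2p_2p'.

(0, 5)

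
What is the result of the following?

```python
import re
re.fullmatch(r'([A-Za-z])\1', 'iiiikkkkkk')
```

None

After group 1 captures some text, `\1` only succeeds where that same text appears again.
`re.fullmatch` requires the pattern to consume the entire string.
Here the pattern can't cover the whole string, so the call returns None.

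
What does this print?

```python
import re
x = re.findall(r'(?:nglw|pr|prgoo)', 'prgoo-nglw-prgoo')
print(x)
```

['pr', 'nglw', 'pr']

Alternation tries branches left to right and keeps the first one that lets the overall match succeed at that position.
With no groups in the pattern, `findall` gives back each whole match — 3 here.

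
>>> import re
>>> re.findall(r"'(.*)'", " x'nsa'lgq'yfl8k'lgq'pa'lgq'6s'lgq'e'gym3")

With a single group, `findall` returns only what that group captured — 1 item.

["nsa'lgq'yfl8k'lgq'pa'lgq'6s'lgq'e"]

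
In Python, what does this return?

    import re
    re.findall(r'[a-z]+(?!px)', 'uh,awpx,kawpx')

['uh', 'awpx', 'kawpx']

A negative assertion filters positions out without eating any characters.
Walking the string: at [0:2] → 'uh'; at [3:7] → 'awpx'; at [8:13] → 'kawpx'.
No capturing groups, so `findall` returns the 3 full match strings.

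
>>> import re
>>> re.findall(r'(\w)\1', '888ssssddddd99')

A backreference is literal: `\1` must see the identical characters the first group matched.
Walking the string: at [0:2] match '88', group 1 = '8'; at [3:5] match 'ss', group 1 = 's'; at [5:7] match 'ss', group 1 = 's'; at [7:9] match 'dd', group 1 = 'd'; at [9:11] match 'dd', group 1 = 'd'; ….
With a single group, `findall` returns only what that group captured — 6 items.

['8', 's', 's', 'd', 'd', '9']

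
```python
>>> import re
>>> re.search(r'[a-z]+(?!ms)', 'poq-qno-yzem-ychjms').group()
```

Because the assertion is negative and zero-width, positions next to the forbidden text are skipped.
`search` walks the string left to right and returns the first match it finds.
The match spans [0:3] → 'poq'.

'poq'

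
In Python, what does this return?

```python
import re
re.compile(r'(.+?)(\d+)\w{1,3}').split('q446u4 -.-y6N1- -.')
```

['', 'q', '446', '', ' -.-y', '6', '- -.']

Pattern: one or more of any character (lazy) (captured); then one or more of a digit (captured); then 1 to 3 of a word character.
The group in the pattern means `split` returns the separators' captures alongside the pieces.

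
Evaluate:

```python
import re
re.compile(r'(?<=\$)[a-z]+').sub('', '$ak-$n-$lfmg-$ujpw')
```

'$-$-$-$'

The positive lookaround only admits positions where the adjacent text matches; those characters stay outside the span.
Matches: at [1:3] → 'ak'; at [5:6] → 'n'; at [8:12] → 'lfmg'; at [14:18] → 'ujpw'.
`sub` substitutes '' at each match site.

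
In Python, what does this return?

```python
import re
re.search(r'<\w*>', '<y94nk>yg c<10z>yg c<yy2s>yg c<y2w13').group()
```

The match spans [0:7] → '<y94nk>'.

'<y94nk>'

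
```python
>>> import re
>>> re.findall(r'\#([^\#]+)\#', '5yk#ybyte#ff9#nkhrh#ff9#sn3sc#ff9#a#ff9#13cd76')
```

['ybyte', 'nkhrh', 'sn3sc', 'a']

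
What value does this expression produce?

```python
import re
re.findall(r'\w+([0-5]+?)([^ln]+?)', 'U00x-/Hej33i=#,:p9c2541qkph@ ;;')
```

The pattern matches one or more of a word character; then one or more of a character in [0-5] (lazy) (captured); then one or more of any character except [ln] (lazy) (captured).
A `+?`/`*?`/`{m,n}?` starts at its minimum and grows only as far as needed for what follows to match.
Matches: at [0:4] match 'U00x', groups = ('0', 'x'); at [6:12] match 'Hej33i', groups = ('3', 'i'); at [16:24] match 'p9c2541q', groups = ('1', 'q').
`findall` packs the 2 group values into a tuple for every match.

[('0', 'x'), ('3', 'i'), ('1', 'q')]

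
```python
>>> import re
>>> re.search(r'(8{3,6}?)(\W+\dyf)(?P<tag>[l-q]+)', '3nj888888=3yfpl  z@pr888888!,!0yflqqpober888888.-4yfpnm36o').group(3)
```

The pattern matches 3 to 6 of a literal '8' (lazy) (captured); then one or more of a non-word character, then a digit, then the literal 'yf' (captured); then one or more of a character in [l-q] (captured as 'tag').
`re.search` scans for the first position where the pattern succeeds.
The match spans [3:15] → '888888=3yfpl'.
Captured: group 1 = '888888', group 2 = '=3yf', group 3 = 'pl'.

'pl'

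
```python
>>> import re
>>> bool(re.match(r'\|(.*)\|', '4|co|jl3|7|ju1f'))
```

`re.match` won't scan ahead — the pattern has to work from the very first character.
Here the pattern fails at index 0, so the call returns None, and `bool(None)` is False.

False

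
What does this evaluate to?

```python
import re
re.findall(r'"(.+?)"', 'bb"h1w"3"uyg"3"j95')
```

['h1w', 'uyg']

`findall` collects group 1 from each match (2 total).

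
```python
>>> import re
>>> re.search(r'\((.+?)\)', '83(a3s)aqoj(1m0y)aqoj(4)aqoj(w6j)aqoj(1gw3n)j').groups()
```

With the lazy modifier that quantifier settles for the fewest repetitions that let the rest of the pattern succeed (the atoms after it are unaffected and can still be greedy).
`search` walks the string left to right and returns the first match it finds.
The match spans [2:7] → '(a3s)'.
Captured: group 1 = 'a3s'.

('a3s',)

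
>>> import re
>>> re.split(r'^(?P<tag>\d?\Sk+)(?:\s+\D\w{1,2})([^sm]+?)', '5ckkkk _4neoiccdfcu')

Pattern: anchored at the start of the string; then optionally a digit, then a non-whitespace character, then one or more of a literal 'k' (captured as 'tag'); then one or more of whitespace, then a non-digit, then 1 to 2 of a word character (non-capturing group); then one or more of any character except [sm] (lazy) (captured).
With the lazy modifier that quantifier settles for the fewest repetitions that let the rest of the pattern succeed (the atoms after it are unaffected and can still be greedy).
Matches to split on: at [0:11] → '5ckkkk _4ne'.
`re.split` interleaves the captured-group text with the surrounding fragments.

['', '5ckkkk', 'e', 'oiccdfcu']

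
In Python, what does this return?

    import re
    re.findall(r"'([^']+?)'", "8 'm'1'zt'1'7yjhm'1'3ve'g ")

['m', 'zt', '7yjhm', '3ve']

Matches: at [2:5] match "'m'", group 1 = 'm'; at [6:10] match "'zt'", group 1 = 'zt'; at [11:18] match "'7yjhm'", group 1 = '7yjhm'; at [19:24] match "'3ve'", group 1 = '3ve'.
One capturing group, so `findall` returns just the captured substring from each match — 4 in all.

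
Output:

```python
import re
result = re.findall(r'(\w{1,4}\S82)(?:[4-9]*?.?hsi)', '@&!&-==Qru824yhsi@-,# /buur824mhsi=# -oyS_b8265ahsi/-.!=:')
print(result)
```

['Qru82', 'buur82', 'oyS_b82']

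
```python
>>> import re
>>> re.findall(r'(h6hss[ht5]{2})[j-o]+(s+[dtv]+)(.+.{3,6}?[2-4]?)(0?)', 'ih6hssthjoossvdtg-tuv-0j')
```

[('h6hssth', 'ssvdt', 'g-tuv-0j', '')]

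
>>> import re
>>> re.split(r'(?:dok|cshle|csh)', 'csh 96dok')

The string is cut at each match, leaving 3 pieces.

['', ' 96', '']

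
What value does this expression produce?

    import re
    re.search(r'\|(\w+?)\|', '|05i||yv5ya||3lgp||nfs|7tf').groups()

The match spans [0:5] → '|05i|'.
Captured: group 1 = '05i'.

('05i',)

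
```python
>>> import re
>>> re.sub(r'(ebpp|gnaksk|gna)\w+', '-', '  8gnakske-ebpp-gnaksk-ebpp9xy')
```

'  8--ebpp----'

Matches: at [3:10] → 'gnakske'; at [16:22] → 'gnaksk'; at [23:30] → 'ebpp9xy'.
Each match is replaced by '-'.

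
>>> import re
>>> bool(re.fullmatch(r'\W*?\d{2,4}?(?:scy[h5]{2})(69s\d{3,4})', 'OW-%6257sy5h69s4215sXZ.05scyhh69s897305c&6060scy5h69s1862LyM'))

`re.fullmatch` is like wrapping the pattern in `^…$` (in single-line mode).
Here the pattern can't cover the whole string, so the call returns None, and `bool(None)` is False.

False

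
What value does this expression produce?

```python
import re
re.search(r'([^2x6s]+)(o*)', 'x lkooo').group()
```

' lkooo'

The match spans [1:7] → ' lkooo'.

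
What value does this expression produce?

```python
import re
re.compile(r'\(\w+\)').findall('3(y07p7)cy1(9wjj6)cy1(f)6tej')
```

Walking the string: at [1:8] → '(y07p7)'; at [11:18] → '(9wjj6)'; at [21:24] → '(f)'.
Since nothing is captured, `findall` lists the 3 matched substrings directly.

['(y07p7)', '(9wjj6)', '(f)']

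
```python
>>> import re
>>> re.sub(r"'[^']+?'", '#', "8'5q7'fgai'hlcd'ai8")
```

'8#fgai#ai8'

Matches: at [1:6] → "'5q7'"; at [10:16] → "'hlcd'".
Every occurrence is swapped for '#'.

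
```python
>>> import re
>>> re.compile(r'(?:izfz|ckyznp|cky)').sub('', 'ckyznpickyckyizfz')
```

'i'

Alternation tries branches left to right and keeps the first one that lets the overall match succeed at that position.
Every occurrence is swapped for ''.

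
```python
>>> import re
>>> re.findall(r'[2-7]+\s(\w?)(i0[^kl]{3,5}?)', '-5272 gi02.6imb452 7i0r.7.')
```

This matches one or more of a character in [2-7], then whitespace; then optionally a word character (captured); then the literal 'i0', then 3 to 5 of any character except [kl] (lazy) (captured).
Matches: at [1:12] match '5272 gi02.6', groups = ('g', 'i02.6'); at [15:25] match '452 7i0r.7', groups = ('7', 'i0r.7').
Multiple groups make `findall` return tuples — one 2-tuple for each match.

[('g', 'i02.6'), ('7', 'i0r.7')]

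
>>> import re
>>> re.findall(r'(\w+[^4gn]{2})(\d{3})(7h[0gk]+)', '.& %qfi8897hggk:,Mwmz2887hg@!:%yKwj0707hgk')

This matches one or more of a word character, then exactly 2 of any character except [4gn] (captured); then exactly 3 of a digit (captured); then the literal '7h', then one or more of one of [0gk] (captured).
Matches: at [4:15] match 'qfi8897hggk', groups = ('qfi', '889', '7hggk'); at [17:27] match 'Mwmz2887hg', groups = ('Mwmz', '288', '7hg'); at [31:42] match 'yKwj0707hgk', groups = ('yKwj', '070', '7hgk').
`findall` packs the 3 group values into a tuple for every match.

[('qfi', '889', '7hggk'), ('Mwmz', '288', '7hg'), ('yKwj', '070', '7hgk')]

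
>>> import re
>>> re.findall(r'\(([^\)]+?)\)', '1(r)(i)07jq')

['r', 'i']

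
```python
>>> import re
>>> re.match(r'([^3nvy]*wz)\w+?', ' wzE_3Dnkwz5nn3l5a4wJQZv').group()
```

' wzE'

This matches zero or more of any character except [3nvy], then the literal 'wz' (captured); then one or more of a word character (lazy).
With the lazy modifier that quantifier settles for the fewest repetitions that let the rest of the pattern succeed (the atoms after it are unaffected and can still be greedy).
`match` is anchored at position 0; if the pattern doesn't fit there, it returns None.
The match spans [0:4] → ' wzE'.
Captured: group 1 = ' wz'.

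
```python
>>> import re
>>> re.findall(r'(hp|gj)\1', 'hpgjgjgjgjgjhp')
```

After group 1 captures some text, `\1` only succeeds where that same text appears again.
`findall` collects group 1 from each match (2 total).

['gj', 'gj']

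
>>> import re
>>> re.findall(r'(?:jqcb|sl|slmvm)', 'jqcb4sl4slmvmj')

The regex engine tests alternatives in the order written; an earlier branch that matches wins even if a later one would match more.
Matches: at [0:4] → 'jqcb'; at [5:7] → 'sl'; at [8:10] → 'sl'.
Since nothing is captured, `findall` lists the 3 matched substrings directly.

['jqcb', 'sl', 'sl']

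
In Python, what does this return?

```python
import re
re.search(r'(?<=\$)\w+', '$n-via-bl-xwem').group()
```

'n'

Because the assertion is zero-width, the text it checks is not consumed and won't appear in the result.
`re.search` scans for the first position where the pattern succeeds.
The match spans [1:2] → 'n'.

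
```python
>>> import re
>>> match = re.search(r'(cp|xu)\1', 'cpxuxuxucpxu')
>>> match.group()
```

'xuxu'

After group 1 captures some text, `\1` only succeeds where that same text appears again.
Unlike `match`, `search` isn't anchored — it looks for the pattern anywhere in the string.
The match spans [2:6] → 'xuxu'.
Captured: group 1 = 'xu'.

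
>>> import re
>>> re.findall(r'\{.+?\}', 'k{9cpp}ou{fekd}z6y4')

['{9cpp}', '{fekd}']

With the lazy modifier that quantifier settles for the fewest repetitions that let the rest of the pattern succeed (the atoms after it are unaffected and can still be greedy).
Matches: at [1:7] → '{9cpp}'; at [9:15] → '{fekd}'.
With no groups in the pattern, `findall` gives back each whole match — 2 here.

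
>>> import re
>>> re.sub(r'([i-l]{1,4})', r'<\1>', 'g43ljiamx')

`\1` in the replacement pulls in group 1's text for each match.

'g43<lji>amx'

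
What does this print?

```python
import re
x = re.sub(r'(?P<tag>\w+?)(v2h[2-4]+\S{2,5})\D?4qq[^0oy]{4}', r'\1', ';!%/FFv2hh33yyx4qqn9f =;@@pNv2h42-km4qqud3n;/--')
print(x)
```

The pattern matches one or more of a word character (lazy) (captured as 'tag'); then the literal 'v2h', then one or more of a character in [2-4], then 2 to 5 of a non-whitespace character (captured); then optionally a non-digit; then the literal '4qq', then exactly 4 of any character except [0oy].
Matches: at [26:43] → 'pNv2h42-km4qqud3n'.
Each match is replaced using the text its own group 1 captured.

;!%/FFv2hh33yyx4qqn9f =;@@pN;/--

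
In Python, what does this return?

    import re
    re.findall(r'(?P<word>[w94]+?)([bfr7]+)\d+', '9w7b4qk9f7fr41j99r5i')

This matches one or more of one of [w94] (lazy) (captured as 'word'); then one or more of one of [bfr7] (captured); then one or more of a digit.
Walking the string: at [0:5] match '9w7b4', groups = ('9w', '7b'); at [7:14] match '9f7fr41', groups = ('9', 'f7fr'); at [15:19] match '99r5', groups = ('99', 'r').
2 groups means each result is a tuple of 2 captured strings — 3 here.

[('9w', '7b'), ('9', 'f7fr'), ('99', 'r')]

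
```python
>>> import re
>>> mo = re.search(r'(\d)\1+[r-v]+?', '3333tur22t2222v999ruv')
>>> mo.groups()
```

('3',)

The backreference `\1` re-matches whatever the first group consumed, character for character.
Unlike `match`, `search` isn't anchored — it looks for the pattern anywhere in the string.
The match spans [0:5] → '3333t'.
Captured: group 1 = '3'.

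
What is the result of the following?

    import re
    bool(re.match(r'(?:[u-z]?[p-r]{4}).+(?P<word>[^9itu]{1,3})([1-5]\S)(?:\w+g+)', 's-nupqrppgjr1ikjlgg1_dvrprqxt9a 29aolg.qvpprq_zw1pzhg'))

This matches optionally a character in [u-z], then exactly 4 of a character in [p-r] (non-capturing group); then one or more of any character; then 1 to 3 of any character except [9itu] (captured as 'word'); then a character in [1-5], then a non-whitespace character (captured); then one or more of a word character, then one or more of a literal 'g' (non-capturing group).
`re.match` only tries the pattern at the start of the string.
Here the pattern fails at index 0, so the call returns None, and `bool(None)` is False.

False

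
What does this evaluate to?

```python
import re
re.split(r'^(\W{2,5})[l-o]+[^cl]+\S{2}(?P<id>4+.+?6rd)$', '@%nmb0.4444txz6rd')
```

The pattern matches anchored at the start of the string; then 2 to 5 of a non-word character (captured); then one or more of a character in [l-o], then one or more of any character except [cl], then exactly 2 of a non-whitespace character; then one or more of the literal '4', then one or more of any character (lazy), then the literal '6rd' (captured as 'id'); then anchored at the end.
`re.split` interleaves the captured-group text with the surrounding fragments.

['', '@%', '4txz6rd', '']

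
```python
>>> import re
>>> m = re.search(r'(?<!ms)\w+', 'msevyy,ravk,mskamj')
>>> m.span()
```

(0, 6)

Because the assertion is negative and zero-width, positions next to the forbidden text are skipped.
The match spans [0:6] → 'msevyy'.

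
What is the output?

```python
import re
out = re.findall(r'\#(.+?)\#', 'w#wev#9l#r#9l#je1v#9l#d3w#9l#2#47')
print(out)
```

Matches: at [1:6] match '#wev#', group 1 = 'wev'; at [8:11] match '#r#', group 1 = 'r'; at [13:19] match '#je1v#', group 1 = 'je1v'; at [21:26] match '#d3w#', group 1 = 'd3w'; at [28:31] match '#2#', group 1 = '2'.
Because there's exactly one group, `findall` drops the full match and keeps group 1 from each hit.

['wev', 'r', 'je1v', 'd3w', '2']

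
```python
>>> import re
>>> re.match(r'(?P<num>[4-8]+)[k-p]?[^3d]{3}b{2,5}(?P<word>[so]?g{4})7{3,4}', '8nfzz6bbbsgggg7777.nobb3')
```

Pattern: one or more of a character in [4-8] (captured as 'num'); then optionally a character in [k-p], then exactly 3 of any character except [3d], then 2 to 5 of a literal 'b'; then optionally one of [so], then exactly 4 of a literal 'g' (captured as 'word'); then 3 to 4 of a literal '7'.
`re.match` only tries the pattern at the start of the string.
Here the pattern fails at index 0, so the call returns None.

None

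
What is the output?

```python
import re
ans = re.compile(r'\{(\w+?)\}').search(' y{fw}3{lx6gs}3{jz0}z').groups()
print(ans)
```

('fw',)

`search` walks the string left to right and returns the first match it finds.
The match spans [2:6] → '{fw}'.
Captured: group 1 = 'fw'.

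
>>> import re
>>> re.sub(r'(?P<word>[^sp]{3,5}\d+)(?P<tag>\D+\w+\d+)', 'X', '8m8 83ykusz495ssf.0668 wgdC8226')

'XssX'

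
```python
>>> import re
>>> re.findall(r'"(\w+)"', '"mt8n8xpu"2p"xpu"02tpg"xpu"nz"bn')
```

Walking the string: at [0:10] match '"mt8n8xpu"', group 1 = 'mt8n8xpu'; at [12:17] match '"xpu"', group 1 = 'xpu'; at [22:27] match '"xpu"', group 1 = 'xpu'.
One capturing group, so `findall` returns just the captured substring from each match — 3 in all.

['mt8n8xpu', 'xpu', 'xpu']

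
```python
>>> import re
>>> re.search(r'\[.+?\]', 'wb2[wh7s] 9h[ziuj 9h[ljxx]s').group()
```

'[wh7s]'

The `?` after the quantifier makes it lazy — it takes as little as possible before letting the rest of the pattern try.
The match spans [3:9] → '[wh7s]'.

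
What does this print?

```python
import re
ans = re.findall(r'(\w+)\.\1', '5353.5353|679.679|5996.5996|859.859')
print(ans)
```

['5353', '679', '5996', '859']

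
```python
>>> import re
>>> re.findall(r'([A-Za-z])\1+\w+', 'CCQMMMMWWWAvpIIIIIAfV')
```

['C']

A backreference is literal: `\1` must see the identical characters the first group matched.
Scanning left to right: at [0:21] match 'CCQMMMMWWWAvpIIIIIAfV', group 1 = 'C'.
One capturing group, so `findall` returns just the captured substring from the one match — 1 in all.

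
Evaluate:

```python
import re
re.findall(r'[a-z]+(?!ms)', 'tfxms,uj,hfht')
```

['tfxms', 'uj', 'hfht']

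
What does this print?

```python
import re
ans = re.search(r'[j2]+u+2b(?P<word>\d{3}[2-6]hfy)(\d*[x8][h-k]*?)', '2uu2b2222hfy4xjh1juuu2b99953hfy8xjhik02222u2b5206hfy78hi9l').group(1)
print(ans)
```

2222hfy

The match spans [0:14] → '2uu2b2222hfy4x'.
Captured: group 1 = '2222hfy', group 2 = '4x'.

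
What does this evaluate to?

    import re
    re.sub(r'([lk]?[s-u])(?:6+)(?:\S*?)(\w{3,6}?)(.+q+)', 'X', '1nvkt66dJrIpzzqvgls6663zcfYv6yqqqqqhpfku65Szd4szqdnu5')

'1nvXdnu5'

Pattern: optionally one of [lk], then a character in [s-u] (captured); then one or more of a literal '6' (non-capturing group); then zero or more of a non-whitespace character (lazy) (non-capturing group); then 3 to 6 of a word character (lazy) (captured); then one or more of any character, then one or more of a literal 'q' (captured).
Matches: at [3:49] → 'kt66dJrIpzzqvgls6663zcfYv6yqqqqqhpfku65Szd4szq'.
`sub` substitutes 'X' at each match site.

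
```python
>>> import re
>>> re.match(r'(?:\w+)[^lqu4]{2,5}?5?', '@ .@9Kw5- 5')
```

None

Pattern: one or more of a word character (non-capturing group); then 2 to 5 of any character except [lqu4] (lazy), then optionally a literal '5'.
`re.match` won't scan ahead — the pattern has to work from the very first character.
Here the pattern fails at index 0, so the call returns None.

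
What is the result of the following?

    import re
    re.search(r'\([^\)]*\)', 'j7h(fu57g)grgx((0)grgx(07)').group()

'(fu57g)'

The match spans [3:10] → '(fu57g)'.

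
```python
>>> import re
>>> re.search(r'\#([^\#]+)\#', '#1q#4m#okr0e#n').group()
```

'#1q#'

`re.search` tries every starting position until one works.
The match spans [0:4] → '#1q#'.
Captured: group 1 = '1q'.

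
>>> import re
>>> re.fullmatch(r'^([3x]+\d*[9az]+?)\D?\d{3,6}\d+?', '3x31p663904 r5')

None

Pattern: anchored at the start of the string; then one or more of one of [3x], then zero or more of a digit, then one or more of one of [9az] (lazy) (captured); then optionally a non-digit, then 3 to 6 of a digit, then one or more of a digit (lazy).
`fullmatch` succeeds only if the pattern covers the string from start to end.
Here there's no way to consume every character, so the call returns None.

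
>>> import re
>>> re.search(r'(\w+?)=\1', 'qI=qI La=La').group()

'qI=qI'

After group 1 captures some text, `\1` only succeeds where that same text appears again.
The match spans [0:5] → 'qI=qI'.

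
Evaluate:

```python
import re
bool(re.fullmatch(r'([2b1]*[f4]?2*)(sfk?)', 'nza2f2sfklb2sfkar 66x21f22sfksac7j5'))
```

False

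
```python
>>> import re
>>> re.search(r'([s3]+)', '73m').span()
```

(1, 2)

The match spans [1:2] → '3'.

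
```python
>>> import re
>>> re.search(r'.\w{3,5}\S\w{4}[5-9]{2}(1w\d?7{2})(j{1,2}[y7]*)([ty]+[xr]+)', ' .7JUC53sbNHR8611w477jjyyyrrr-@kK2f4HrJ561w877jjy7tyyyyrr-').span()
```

(30, 57)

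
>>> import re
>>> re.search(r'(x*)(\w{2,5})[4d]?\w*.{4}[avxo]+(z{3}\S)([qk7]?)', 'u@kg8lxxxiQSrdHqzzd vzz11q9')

None

This matches zero or more of a literal 'x' (captured); then 2 to 5 of a word character (captured); then optionally one of [4d], then zero or more of a word character, then exactly 4 of any character; then one or more of one of [avxo]; then exactly 3 of the literal 'z', then a non-whitespace character (captured); then optionally one of [qk7] (captured).
Here no position works, so the call returns None.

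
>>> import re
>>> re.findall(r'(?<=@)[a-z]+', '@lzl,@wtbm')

['lzl', 'wtbm']

Lookahead/lookbehind check context without consuming it, so the matched span excludes the asserted characters.
No capturing groups, so `findall` returns the 2 full match strings.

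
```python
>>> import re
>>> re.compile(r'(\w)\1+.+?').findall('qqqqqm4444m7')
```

['q', '4']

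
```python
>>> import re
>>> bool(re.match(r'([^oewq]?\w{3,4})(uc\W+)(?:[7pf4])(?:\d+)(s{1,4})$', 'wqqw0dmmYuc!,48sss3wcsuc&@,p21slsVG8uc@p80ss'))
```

False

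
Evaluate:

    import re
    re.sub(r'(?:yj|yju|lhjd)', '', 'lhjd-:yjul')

'-:ul'

Alternation tries branches left to right and keeps the first one that lets the overall match succeed at that position.
Each match is replaced by ''.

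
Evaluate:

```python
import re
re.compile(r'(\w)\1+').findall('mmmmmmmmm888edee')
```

['m', '8', 'e']

`\1` is not a pattern — it's the concrete string captured by group 1, re-applied verbatim.
Walking the string: at [0:9] match 'mmmmmmmmm', group 1 = 'm'; at [9:12] match '888', group 1 = '8'; at [14:16] match 'ee', group 1 = 'e'.
One capturing group, so `findall` returns just the captured substring from each match — 3 in all.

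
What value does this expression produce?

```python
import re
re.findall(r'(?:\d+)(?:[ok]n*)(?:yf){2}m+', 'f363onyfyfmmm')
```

['363onyfyfmmm']

The pattern matches one or more of a digit (non-capturing group); then one of [ok], then zero or more of the literal 'n' (non-capturing group); then the literal 'yf' repeated 2 times, then one or more of the literal 'm'.
Scanning left to right: at [1:13] → '363onyfyfmmm'.
With no groups in the pattern, `findall` gives back each whole match — 1 here.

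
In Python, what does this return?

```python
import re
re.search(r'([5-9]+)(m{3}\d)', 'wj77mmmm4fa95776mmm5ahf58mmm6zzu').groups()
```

('95776', 'mmm5')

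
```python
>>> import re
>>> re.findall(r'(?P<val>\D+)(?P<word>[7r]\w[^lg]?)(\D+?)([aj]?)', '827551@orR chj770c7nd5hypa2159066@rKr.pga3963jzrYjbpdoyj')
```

[('@orR chj', '770', 'c', ''), ('@', 'rKr', '.', ''), ('jz', 'rYj', 'b', '')]

Pattern: one or more of a non-digit (captured as 'val'); then one of [7r], then a word character, then optionally any character except [lg] (captured as 'word'); then one or more of a non-digit (lazy) (captured); then optionally one of [aj] (captured).
Multiple groups make `findall` return tuples — one 4-tuple for each match.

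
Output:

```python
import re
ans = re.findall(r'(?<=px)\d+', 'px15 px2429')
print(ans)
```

['15', '2429']

The positive lookaround only admits positions where the adjacent text matches; those characters stay outside the span.
No capturing groups, so `findall` returns the 2 full match strings.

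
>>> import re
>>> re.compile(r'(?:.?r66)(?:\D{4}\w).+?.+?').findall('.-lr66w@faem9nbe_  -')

The `?` after the quantifier makes it lazy — it takes as little as possible before letting the rest of the pattern try.
`findall` yields the raw match text (1 of them) because the pattern has no groups.

['lr66w@faem9']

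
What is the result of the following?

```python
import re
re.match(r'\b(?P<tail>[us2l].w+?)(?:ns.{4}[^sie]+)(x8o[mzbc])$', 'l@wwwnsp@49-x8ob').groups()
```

('l@www', 'x8ob')

Pattern: a word boundary (`\b`, zero-width); then one of [us2l], then any character, then one or more of a literal 'w' (lazy) (captured as 'tail'); then the literal 'ns', then exactly 4 of any character, then one or more of any character except [sie] (non-capturing group); then the literal 'x8o', then one of [mzbc] (captured); then anchored at the end.
With `match`, the pattern is implicitly anchored at the beginning.
The match spans [0:16] → 'l@wwwnsp@49-x8ob'.
Captured: group 1 = 'l@www', group 2 = 'x8ob'.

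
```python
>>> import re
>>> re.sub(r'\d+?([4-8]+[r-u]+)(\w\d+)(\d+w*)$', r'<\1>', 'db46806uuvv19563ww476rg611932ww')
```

The pattern matches one or more of a digit (lazy); then one or more of a character in [4-8], then one or more of a character in [r-u] (captured); then a word character, then one or more of a digit (captured); then one or more of a digit, then zero or more of a literal 'w' (captured); then anchored at the end.
Each match is replaced using the text its own group 1 captured.

'db46806uuvv19563ww<76r>'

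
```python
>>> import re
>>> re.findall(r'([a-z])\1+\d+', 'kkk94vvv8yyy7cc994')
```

['k', 'v', 'y', 'c']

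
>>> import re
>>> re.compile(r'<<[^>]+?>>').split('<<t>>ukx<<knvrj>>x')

Matches to split on: at [0:5] → '<<t>>'; at [8:17] → '<<knvrj>>'.
`split` removes every match and returns the 3 fragments in between.

['', 'ukx', 'x']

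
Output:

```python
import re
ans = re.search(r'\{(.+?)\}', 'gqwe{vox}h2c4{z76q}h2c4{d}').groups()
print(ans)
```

Because the quantifier is non-greedy, it stops expanding at the earliest point where the rest of the pattern can succeed.
Unlike `match`, `search` isn't anchored — it looks for the pattern anywhere in the string.
The match spans [4:9] → '{vox}'.
Captured: group 1 = 'vox'.

('vox',)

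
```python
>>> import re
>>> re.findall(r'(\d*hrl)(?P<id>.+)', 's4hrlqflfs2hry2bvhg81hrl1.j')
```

[('4hrl', 'qflfs2hry2bvhg81hrl1.j')]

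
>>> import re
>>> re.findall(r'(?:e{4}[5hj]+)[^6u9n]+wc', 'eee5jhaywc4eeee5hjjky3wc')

['eeee5hjjky3wc']

Pattern: exactly 4 of a literal 'e', then one or more of one of [5hj] (non-capturing group); then one or more of any character except [6u9n], then the literal 'wc'.
Walking the string: at [11:24] → 'eeee5hjjky3wc'.
`findall` yields the raw match text (1 of them) because the pattern has no groups.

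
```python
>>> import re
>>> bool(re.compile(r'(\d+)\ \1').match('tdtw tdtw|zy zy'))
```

False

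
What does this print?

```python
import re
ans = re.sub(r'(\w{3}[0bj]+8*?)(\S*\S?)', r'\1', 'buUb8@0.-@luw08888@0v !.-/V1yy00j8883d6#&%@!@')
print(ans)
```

buUb !.-/V1yy00j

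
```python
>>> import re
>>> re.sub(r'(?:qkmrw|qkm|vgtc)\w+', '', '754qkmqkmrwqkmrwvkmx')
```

'754'

Every occurrence is swapped for ''.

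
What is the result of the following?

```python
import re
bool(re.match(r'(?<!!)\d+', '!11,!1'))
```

With `match`, the pattern is implicitly anchored at the beginning.
Here the pattern fails at index 0, so the call returns None, and `bool(None)` is False.

False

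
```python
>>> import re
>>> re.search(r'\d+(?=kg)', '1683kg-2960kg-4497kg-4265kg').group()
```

'1683'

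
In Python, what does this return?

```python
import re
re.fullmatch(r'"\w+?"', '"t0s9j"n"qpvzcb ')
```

None

`fullmatch` succeeds only if the pattern covers the string from start to end.
Here the string isn't matched end-to-end, so the call returns None.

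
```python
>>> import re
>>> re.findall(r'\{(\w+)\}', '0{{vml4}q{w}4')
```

['vml4', 'w']

Matches: at [2:8] match '{vml4}', group 1 = 'vml4'; at [9:12] match '{w}', group 1 = 'w'.
`findall` collects group 1 from each match (2 total).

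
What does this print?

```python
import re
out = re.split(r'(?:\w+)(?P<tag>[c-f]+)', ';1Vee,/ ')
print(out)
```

[';', 'e', ',/ ']

This matches one or more of a word character (non-capturing group); then one or more of a character in [c-f] (captured as 'tag').
Matches to split on: at [1:5] → '1Vee'.
Because the pattern has a capturing group, `split` also inserts each captured text between the pieces.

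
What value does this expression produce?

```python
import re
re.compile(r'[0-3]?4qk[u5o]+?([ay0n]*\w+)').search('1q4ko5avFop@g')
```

None

The pattern matches optionally a character in [0-3], then a literal '4'; then the literal 'qk', then one or more of one of [u5o] (lazy); then zero or more of one of [ay0n], then one or more of a word character (captured).
`re.search` scans for the first position where the pattern succeeds.
Here nothing in the string fits, so the call returns None.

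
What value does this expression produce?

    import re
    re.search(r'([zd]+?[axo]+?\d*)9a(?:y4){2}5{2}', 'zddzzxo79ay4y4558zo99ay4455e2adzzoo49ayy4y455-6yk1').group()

This matches one or more of one of [zd] (lazy), then one or more of one of [axo] (lazy), then zero or more of a digit (captured); then the literal '9a', then the literal 'y4' repeated 2 times, then exactly 2 of the literal '5'.
The match spans [0:16] → 'zddzzxo79ay4y455'.

'zddzzxo79ay4y455'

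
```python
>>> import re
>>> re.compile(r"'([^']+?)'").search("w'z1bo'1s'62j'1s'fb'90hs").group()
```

"'z1bo'"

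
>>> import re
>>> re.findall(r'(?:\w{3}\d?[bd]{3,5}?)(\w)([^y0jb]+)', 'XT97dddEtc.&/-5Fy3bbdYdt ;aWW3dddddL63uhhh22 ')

[('E', 'tc.&/-5F'), ('d', 'dL63uhhh22 ')]

With the lazy modifier that quantifier settles for the fewest repetitions that let the rest of the pattern succeed (the atoms after it are unaffected and can still be greedy).
`findall` packs the 2 group values into a tuple for every match.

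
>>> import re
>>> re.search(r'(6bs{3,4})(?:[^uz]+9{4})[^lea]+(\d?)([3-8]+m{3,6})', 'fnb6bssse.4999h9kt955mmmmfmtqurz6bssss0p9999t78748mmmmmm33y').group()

The pattern matches the literal '6b', then 3 to 4 of the literal 's' (captured); then one or more of any character except [uz], then exactly 4 of a literal '9' (non-capturing group); then one or more of any character except [lea]; then optionally a digit (captured); then one or more of a character in [3-8], then 3 to 6 of the literal 'm' (captured).
Unlike `match`, `search` isn't anchored — it looks for the pattern anywhere in the string.
The match spans [32:56] → '6bssss0p9999t78748mmmmmm'.
Captured: group 1 = '6bssss', group 2 = '', group 3 = '8mmmmmm'.

'6bssss0p9999t78748mmmmmm'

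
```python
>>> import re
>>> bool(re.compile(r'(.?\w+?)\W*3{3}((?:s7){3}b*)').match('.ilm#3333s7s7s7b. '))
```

False

Pattern: optionally any character, then one or more of a word character (lazy) (captured); then zero or more of a non-word character, then exactly 3 of a literal '3'; then the literal 's7' repeated 3 times, then zero or more of the literal 'b' (captured).
`re.match` only tries the pattern at the start of the string.
Here the string doesn't start with a match, so the call returns None, and `bool(None)` is False.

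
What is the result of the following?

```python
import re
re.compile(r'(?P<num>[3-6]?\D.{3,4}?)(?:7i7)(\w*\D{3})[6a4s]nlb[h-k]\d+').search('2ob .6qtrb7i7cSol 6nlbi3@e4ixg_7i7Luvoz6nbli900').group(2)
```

The match spans [5:24] → '6qtrb7i7cSol 6nlbi3'.
Captured: group 1 = '6qtrb', group 2 = 'cSol '.

'cSol '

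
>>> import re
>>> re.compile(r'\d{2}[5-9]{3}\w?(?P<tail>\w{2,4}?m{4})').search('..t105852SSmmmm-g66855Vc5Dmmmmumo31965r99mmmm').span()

The pattern matches exactly 2 of a digit, then exactly 3 of a character in [5-9]; then optionally a word character; then 2 to 4 of a word character (lazy), then exactly 4 of a literal 'm' (captured as 'tail').
The match spans [3:15] → '105852SSmmmm'.

(3, 15)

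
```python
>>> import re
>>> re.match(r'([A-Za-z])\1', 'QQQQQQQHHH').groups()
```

('Q',)

`\1` has to match the exact text group 1 already captured.
`re.match` won't scan ahead — the pattern has to work from the very first character.
The match spans [0:2] → 'QQ'.
Captured: group 1 = 'Q'.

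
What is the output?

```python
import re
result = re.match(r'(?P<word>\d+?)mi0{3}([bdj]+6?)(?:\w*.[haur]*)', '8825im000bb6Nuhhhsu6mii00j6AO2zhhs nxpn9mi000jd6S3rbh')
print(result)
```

None

The pattern matches one or more of a digit (lazy) (captured as 'word'); then the literal 'mi', then exactly 3 of a literal '0'; then one or more of one of [bdj], then optionally the literal '6' (captured); then zero or more of a word character, then any character, then zero or more of one of [haur] (non-capturing group).
With `match`, the pattern is implicitly anchored at the beginning.
Here the string doesn't start with a match, so the call returns None.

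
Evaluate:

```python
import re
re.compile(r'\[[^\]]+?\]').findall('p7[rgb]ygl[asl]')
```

['[rgb]', '[asl]']

Matches: at [2:7] → '[rgb]'; at [10:15] → '[asl]'.
No capturing groups, so `findall` returns the 2 full match strings.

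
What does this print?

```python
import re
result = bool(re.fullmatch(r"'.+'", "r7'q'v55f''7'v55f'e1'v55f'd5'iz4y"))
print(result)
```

`fullmatch` succeeds only if the pattern covers the string from start to end.
Here the pattern can't cover the whole string, so the call returns None, and `bool(None)` is False.

False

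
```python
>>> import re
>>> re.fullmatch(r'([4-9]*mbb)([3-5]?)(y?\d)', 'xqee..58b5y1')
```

None

`re.fullmatch` requires the pattern to consume the entire string.
Here the pattern can't cover the whole string, so the call returns None.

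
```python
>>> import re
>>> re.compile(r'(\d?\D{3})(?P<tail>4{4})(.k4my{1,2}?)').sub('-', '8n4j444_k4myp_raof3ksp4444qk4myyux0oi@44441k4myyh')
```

'8n4j444_k4myp_raof-yux-yh'

Lazy quantifiers expand one character at a time until the remainder of the pattern can match.
Each match is replaced by '-'.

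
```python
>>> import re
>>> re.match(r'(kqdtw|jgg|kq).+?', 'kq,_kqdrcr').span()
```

`match` is anchored at position 0; if the pattern doesn't fit there, it returns None.
The match spans [0:3] → 'kq,'.

(0, 3)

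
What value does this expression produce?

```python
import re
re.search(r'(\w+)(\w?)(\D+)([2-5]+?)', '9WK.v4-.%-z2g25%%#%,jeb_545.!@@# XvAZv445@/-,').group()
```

The pattern matches one or more of a word character (captured); then optionally a word character (captured); then one or more of a non-digit (captured); then one or more of a character in [2-5] (lazy) (captured).
`re.search` tries every starting position until one works.
The match spans [0:6] → '9WK.v4'.
Captured: group 1 = '9WK', group 2 = '', group 3 = '.v', group 4 = '4'.

'9WK.v4'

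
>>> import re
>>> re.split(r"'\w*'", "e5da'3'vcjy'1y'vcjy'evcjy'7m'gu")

Matches to split on: at [4:7] → "'3'"; at [11:15] → "'1y'"; at [19:26] → "'evcjy'".
Splitting on the pattern gives 4 pieces.

['e5da', 'vcjy', 'vcjy', "7m'gu"]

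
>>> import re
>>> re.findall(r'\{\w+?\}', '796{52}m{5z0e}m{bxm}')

['{52}', '{5z0e}', '{bxm}']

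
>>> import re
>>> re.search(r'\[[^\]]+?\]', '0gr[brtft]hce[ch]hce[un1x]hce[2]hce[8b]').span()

(3, 10)

`re.search` tries every starting position until one works.
The match spans [3:10] → '[brtft]'.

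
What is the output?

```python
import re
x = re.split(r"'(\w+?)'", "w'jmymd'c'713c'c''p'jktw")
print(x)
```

['w', 'jmymd', 'c', '713c', "c'", 'p', 'jktw']

Matches to split on: at [1:8] → "'jmymd'"; at [9:15] → "'713c'"; at [17:20] → "'p'".
With a capturing group present, the delimiter's captured portion is kept in the result list.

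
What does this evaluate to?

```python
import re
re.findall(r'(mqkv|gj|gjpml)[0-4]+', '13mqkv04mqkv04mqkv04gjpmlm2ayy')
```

Walking the string: at [2:8] match 'mqkv04', group 1 = 'mqkv'; at [8:14] match 'mqkv04', group 1 = 'mqkv'; at [14:20] match 'mqkv04', group 1 = 'mqkv'.
One capturing group, so `findall` returns just the captured substring from each match — 3 in all.

['mqkv', 'mqkv', 'mqkv']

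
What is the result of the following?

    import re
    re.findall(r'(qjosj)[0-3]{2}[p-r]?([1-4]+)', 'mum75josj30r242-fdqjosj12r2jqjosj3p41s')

Multiple groups make `findall` return tuples — one 2-tuple for the one match.

[('qjosj', '2')]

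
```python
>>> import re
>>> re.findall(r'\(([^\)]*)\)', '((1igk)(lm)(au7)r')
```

['(1igk', 'lm', 'au7']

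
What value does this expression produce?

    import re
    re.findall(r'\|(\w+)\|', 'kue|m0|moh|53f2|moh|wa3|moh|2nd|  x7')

['m0', '53f2', 'wa3', '2nd']

Because there's exactly one group, `findall` drops the full match and keeps group 1 from each hit.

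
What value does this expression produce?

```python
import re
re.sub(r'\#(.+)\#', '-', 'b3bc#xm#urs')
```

Every occurrence is swapped for '-'.

'b3bc-urs'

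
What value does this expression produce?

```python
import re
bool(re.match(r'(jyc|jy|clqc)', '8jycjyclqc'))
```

With `match`, the pattern is implicitly anchored at the beginning.
Here the string doesn't start with a match, so the call returns None, and `bool(None)` is False.

False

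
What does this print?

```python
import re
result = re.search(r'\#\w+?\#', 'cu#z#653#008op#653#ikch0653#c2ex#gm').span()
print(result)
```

(2, 5)

The match spans [2:5] → '#z#'.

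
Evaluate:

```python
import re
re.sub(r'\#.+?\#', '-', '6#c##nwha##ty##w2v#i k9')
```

'6----i k9'

The `?` after the quantifier makes it lazy — it takes as little as possible before letting the rest of the pattern try.
`sub` substitutes '-' at each match site.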